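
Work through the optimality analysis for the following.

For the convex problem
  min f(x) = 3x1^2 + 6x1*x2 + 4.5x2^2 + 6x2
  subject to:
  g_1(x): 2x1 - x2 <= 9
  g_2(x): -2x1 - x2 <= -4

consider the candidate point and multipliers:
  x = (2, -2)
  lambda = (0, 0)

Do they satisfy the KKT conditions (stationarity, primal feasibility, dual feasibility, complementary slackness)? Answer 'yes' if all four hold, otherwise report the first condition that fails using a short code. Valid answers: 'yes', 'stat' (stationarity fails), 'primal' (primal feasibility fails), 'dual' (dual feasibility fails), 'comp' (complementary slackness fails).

Gradient of f: grad f(x) = Q x + c = (0, 0)
Constraint values g_i(x) = a_i^T x - b_i:
  g_1((2, -2)) = -3
  g_2((2, -2)) = 2
Stationarity residual: grad f(x) + sum_i lambda_i a_i = (0, 0)
  -> stationarity OK
Primal feasibility (all g_i <= 0): FAILS
Dual feasibility (all lambda_i >= 0): OK
Complementary slackness (lambda_i * g_i(x) = 0 for all i): OK

Verdict: the first failing condition is primal_feasibility -> primal.

primal


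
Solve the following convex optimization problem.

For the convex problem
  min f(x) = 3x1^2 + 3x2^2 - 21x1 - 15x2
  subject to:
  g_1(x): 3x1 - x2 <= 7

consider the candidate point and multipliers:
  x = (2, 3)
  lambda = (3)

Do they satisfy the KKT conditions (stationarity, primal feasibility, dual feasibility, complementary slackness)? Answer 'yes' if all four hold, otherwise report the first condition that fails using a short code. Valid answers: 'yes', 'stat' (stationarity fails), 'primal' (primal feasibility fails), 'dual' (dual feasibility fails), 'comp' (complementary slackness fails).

Gradient of f: grad f(x) = Q x + c = (-9, 3)
Constraint values g_i(x) = a_i^T x - b_i:
  g_1((2, 3)) = -4
Stationarity residual: grad f(x) + sum_i lambda_i a_i = (0, 0)
  -> stationarity OK
Primal feasibility (all g_i <= 0): OK
Dual feasibility (all lambda_i >= 0): OK
Complementary slackness (lambda_i * g_i(x) = 0 for all i): FAILS

Verdict: the first failing condition is complementary_slackness -> comp.

comp


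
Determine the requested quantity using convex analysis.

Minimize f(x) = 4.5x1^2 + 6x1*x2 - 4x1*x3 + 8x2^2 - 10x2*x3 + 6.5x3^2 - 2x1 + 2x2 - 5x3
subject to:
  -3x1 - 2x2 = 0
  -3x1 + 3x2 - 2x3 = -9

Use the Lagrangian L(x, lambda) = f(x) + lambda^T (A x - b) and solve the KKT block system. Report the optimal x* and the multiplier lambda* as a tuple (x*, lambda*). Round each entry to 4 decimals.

Form the Lagrangian:
  L(x, lambda) = (1/2) x^T Q x + c^T x + lambda^T (A x - b)
Stationarity (grad_x L = 0): Q x + c + A^T lambda = 0.
Primal feasibility: A x = b.

This gives the KKT block system:
  [ Q   A^T ] [ x     ]   [-c ]
  [ A    0  ] [ lambda ] = [ b ]

Solving the linear system:
  x*      = (1.2263, -1.8395, -0.0987)
  lambda* = (-4.1384, 3.6033)
  f(x*)   = 13.3959

x* = (1.2263, -1.8395, -0.0987), lambda* = (-4.1384, 3.6033)


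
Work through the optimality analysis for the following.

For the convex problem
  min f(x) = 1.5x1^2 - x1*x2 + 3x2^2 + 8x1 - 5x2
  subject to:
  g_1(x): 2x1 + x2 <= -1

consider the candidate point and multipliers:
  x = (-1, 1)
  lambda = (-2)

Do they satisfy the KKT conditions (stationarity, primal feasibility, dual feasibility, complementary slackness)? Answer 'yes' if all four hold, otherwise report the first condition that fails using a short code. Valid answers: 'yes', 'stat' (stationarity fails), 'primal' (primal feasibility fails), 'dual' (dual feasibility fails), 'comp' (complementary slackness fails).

Gradient of f: grad f(x) = Q x + c = (4, 2)
Constraint values g_i(x) = a_i^T x - b_i:
  g_1((-1, 1)) = 0
Stationarity residual: grad f(x) + sum_i lambda_i a_i = (0, 0)
  -> stationarity OK
Primal feasibility (all g_i <= 0): OK
Dual feasibility (all lambda_i >= 0): FAILS
Complementary slackness (lambda_i * g_i(x) = 0 for all i): OK

Verdict: the first failing condition is dual_feasibility -> dual.

dual


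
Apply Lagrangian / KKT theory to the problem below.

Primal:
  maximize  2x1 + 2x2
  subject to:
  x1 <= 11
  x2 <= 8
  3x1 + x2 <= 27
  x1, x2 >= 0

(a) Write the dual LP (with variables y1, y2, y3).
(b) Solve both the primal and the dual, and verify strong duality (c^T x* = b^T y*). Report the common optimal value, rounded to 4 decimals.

The standard primal-dual pair for 'max c^T x s.t. A x <= b, x >= 0' is:
  Dual:  min b^T y  s.t.  A^T y >= c,  y >= 0.

So the dual LP is:
  minimize  11y1 + 8y2 + 27y3
  subject to:
    y1 + 3y3 >= 2
    y2 + y3 >= 2
    y1, y2, y3 >= 0

Solving the primal: x* = (6.3333, 8).
  primal value c^T x* = 28.6667.
Solving the dual: y* = (0, 1.3333, 0.6667).
  dual value b^T y* = 28.6667.
Strong duality: c^T x* = b^T y*. Confirmed.

28.6667


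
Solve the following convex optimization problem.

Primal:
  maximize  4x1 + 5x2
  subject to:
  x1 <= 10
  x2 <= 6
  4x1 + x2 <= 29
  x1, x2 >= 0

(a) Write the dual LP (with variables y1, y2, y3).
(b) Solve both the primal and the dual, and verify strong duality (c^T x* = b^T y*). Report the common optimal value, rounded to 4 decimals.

The standard primal-dual pair for 'max c^T x s.t. A x <= b, x >= 0' is:
  Dual:  min b^T y  s.t.  A^T y >= c,  y >= 0.

So the dual LP is:
  minimize  10y1 + 6y2 + 29y3
  subject to:
    y1 + 4y3 >= 4
    y2 + y3 >= 5
    y1, y2, y3 >= 0

Solving the primal: x* = (5.75, 6).
  primal value c^T x* = 53.
Solving the dual: y* = (0, 4, 1).
  dual value b^T y* = 53.
Strong duality: c^T x* = b^T y*. Confirmed.

53


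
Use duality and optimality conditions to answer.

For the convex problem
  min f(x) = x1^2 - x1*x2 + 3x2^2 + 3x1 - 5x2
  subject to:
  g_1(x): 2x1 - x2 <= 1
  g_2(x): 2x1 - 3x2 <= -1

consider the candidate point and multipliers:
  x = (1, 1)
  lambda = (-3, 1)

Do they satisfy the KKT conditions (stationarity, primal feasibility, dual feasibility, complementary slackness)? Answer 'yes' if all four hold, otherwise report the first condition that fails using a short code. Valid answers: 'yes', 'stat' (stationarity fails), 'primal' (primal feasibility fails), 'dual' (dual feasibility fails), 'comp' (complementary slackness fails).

Gradient of f: grad f(x) = Q x + c = (4, 0)
Constraint values g_i(x) = a_i^T x - b_i:
  g_1((1, 1)) = 0
  g_2((1, 1)) = 0
Stationarity residual: grad f(x) + sum_i lambda_i a_i = (0, 0)
  -> stationarity OK
Primal feasibility (all g_i <= 0): OK
Dual feasibility (all lambda_i >= 0): FAILS
Complementary slackness (lambda_i * g_i(x) = 0 for all i): OK

Verdict: the first failing condition is dual_feasibility -> dual.

dual


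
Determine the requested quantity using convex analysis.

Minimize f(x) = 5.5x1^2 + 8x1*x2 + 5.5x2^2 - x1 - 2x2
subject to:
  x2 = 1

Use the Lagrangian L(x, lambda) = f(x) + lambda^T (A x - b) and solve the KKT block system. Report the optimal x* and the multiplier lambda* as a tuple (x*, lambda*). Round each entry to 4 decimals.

Form the Lagrangian:
  L(x, lambda) = (1/2) x^T Q x + c^T x + lambda^T (A x - b)
Stationarity (grad_x L = 0): Q x + c + A^T lambda = 0.
Primal feasibility: A x = b.

This gives the KKT block system:
  [ Q   A^T ] [ x     ]   [-c ]
  [ A    0  ] [ lambda ] = [ b ]

Solving the linear system:
  x*      = (-0.6364, 1)
  lambda* = (-3.9091)
  f(x*)   = 1.2727

x* = (-0.6364, 1), lambda* = (-3.9091)


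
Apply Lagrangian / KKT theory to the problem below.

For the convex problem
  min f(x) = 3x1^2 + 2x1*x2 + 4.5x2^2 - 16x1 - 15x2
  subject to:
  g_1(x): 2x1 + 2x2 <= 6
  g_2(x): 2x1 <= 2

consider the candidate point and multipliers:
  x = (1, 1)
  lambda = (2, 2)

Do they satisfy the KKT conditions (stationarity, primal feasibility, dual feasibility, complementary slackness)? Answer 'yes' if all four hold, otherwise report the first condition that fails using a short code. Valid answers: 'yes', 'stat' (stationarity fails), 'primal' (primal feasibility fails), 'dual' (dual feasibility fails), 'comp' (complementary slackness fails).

Gradient of f: grad f(x) = Q x + c = (-8, -4)
Constraint values g_i(x) = a_i^T x - b_i:
  g_1((1, 1)) = -2
  g_2((1, 1)) = 0
Stationarity residual: grad f(x) + sum_i lambda_i a_i = (0, 0)
  -> stationarity OK
Primal feasibility (all g_i <= 0): OK
Dual feasibility (all lambda_i >= 0): OK
Complementary slackness (lambda_i * g_i(x) = 0 for all i): FAILS

Verdict: the first failing condition is complementary_slackness -> comp.

comp


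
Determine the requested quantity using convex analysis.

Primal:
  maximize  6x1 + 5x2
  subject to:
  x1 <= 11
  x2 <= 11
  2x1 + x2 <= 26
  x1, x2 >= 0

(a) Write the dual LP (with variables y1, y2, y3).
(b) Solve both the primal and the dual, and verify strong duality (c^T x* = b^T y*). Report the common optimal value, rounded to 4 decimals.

The standard primal-dual pair for 'max c^T x s.t. A x <= b, x >= 0' is:
  Dual:  min b^T y  s.t.  A^T y >= c,  y >= 0.

So the dual LP is:
  minimize  11y1 + 11y2 + 26y3
  subject to:
    y1 + 2y3 >= 6
    y2 + y3 >= 5
    y1, y2, y3 >= 0

Solving the primal: x* = (7.5, 11).
  primal value c^T x* = 100.
Solving the dual: y* = (0, 2, 3).
  dual value b^T y* = 100.
Strong duality: c^T x* = b^T y*. Confirmed.

100


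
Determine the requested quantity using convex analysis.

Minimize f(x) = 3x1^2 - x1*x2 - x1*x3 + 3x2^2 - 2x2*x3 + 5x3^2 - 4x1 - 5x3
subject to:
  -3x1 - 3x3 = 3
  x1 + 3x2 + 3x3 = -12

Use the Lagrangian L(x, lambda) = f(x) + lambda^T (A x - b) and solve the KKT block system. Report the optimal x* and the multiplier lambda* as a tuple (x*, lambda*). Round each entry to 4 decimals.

Form the Lagrangian:
  L(x, lambda) = (1/2) x^T Q x + c^T x + lambda^T (A x - b)
Stationarity (grad_x L = 0): Q x + c + A^T lambda = 0.
Primal feasibility: A x = b.

This gives the KKT block system:
  [ Q   A^T ] [ x     ]   [-c ]
  [ A    0  ] [ lambda ] = [ b ]

Solving the linear system:
  x*      = (0.0758, -2.9495, -1.0758)
  lambda* = (1.8956, 5.2071)
  f(x*)   = 30.9369

x* = (0.0758, -2.9495, -1.0758), lambda* = (1.8956, 5.2071)


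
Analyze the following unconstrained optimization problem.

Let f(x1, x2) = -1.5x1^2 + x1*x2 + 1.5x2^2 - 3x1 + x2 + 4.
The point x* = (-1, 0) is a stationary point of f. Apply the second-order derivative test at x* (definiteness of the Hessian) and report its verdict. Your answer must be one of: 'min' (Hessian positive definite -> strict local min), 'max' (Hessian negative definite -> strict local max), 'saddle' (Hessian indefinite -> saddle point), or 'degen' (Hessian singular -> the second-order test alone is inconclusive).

Compute the Hessian H = grad^2 f:
  H = [[-3, 1], [1, 3]]
Verify stationarity: grad f(x*) = H x* + g = (0, 0).
Eigenvalues of H: -3.1623, 3.1623.
Eigenvalues have mixed signs, so H is indefinite -> x* is a saddle point.

saddle


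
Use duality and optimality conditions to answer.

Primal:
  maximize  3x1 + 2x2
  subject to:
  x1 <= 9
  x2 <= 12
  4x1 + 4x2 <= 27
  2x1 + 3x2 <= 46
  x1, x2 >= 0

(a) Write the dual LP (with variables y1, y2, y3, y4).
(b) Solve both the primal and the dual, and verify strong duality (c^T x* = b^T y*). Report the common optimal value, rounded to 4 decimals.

The standard primal-dual pair for 'max c^T x s.t. A x <= b, x >= 0' is:
  Dual:  min b^T y  s.t.  A^T y >= c,  y >= 0.

So the dual LP is:
  minimize  9y1 + 12y2 + 27y3 + 46y4
  subject to:
    y1 + 4y3 + 2y4 >= 3
    y2 + 4y3 + 3y4 >= 2
    y1, y2, y3, y4 >= 0

Solving the primal: x* = (6.75, 0).
  primal value c^T x* = 20.25.
Solving the dual: y* = (0, 0, 0.75, 0).
  dual value b^T y* = 20.25.
Strong duality: c^T x* = b^T y*. Confirmed.

20.25


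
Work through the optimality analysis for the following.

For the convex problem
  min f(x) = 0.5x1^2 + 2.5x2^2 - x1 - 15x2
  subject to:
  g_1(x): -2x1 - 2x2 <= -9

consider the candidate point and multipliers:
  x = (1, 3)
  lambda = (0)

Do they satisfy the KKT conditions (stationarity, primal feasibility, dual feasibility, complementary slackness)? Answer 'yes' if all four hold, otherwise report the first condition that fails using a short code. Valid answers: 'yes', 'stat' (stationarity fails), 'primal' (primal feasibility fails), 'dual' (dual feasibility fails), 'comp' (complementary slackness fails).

Gradient of f: grad f(x) = Q x + c = (0, 0)
Constraint values g_i(x) = a_i^T x - b_i:
  g_1((1, 3)) = 1
Stationarity residual: grad f(x) + sum_i lambda_i a_i = (0, 0)
  -> stationarity OK
Primal feasibility (all g_i <= 0): FAILS
Dual feasibility (all lambda_i >= 0): OK
Complementary slackness (lambda_i * g_i(x) = 0 for all i): OK

Verdict: the first failing condition is primal_feasibility -> primal.

primal


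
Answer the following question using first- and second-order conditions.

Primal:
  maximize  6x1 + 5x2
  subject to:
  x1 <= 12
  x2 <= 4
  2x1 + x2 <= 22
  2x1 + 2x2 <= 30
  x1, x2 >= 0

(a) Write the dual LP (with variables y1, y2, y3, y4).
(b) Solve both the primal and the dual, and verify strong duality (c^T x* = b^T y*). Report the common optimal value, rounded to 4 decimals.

The standard primal-dual pair for 'max c^T x s.t. A x <= b, x >= 0' is:
  Dual:  min b^T y  s.t.  A^T y >= c,  y >= 0.

So the dual LP is:
  minimize  12y1 + 4y2 + 22y3 + 30y4
  subject to:
    y1 + 2y3 + 2y4 >= 6
    y2 + y3 + 2y4 >= 5
    y1, y2, y3, y4 >= 0

Solving the primal: x* = (9, 4).
  primal value c^T x* = 74.
Solving the dual: y* = (0, 2, 3, 0).
  dual value b^T y* = 74.
Strong duality: c^T x* = b^T y*. Confirmed.

74


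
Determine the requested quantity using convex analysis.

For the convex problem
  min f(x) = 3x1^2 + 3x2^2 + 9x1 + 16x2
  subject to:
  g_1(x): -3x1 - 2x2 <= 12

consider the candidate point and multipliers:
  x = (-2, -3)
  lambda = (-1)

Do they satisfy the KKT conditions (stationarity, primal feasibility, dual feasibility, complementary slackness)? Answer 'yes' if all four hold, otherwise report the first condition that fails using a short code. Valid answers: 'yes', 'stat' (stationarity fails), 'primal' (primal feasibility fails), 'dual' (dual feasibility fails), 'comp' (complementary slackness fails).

Gradient of f: grad f(x) = Q x + c = (-3, -2)
Constraint values g_i(x) = a_i^T x - b_i:
  g_1((-2, -3)) = 0
Stationarity residual: grad f(x) + sum_i lambda_i a_i = (0, 0)
  -> stationarity OK
Primal feasibility (all g_i <= 0): OK
Dual feasibility (all lambda_i >= 0): FAILS
Complementary slackness (lambda_i * g_i(x) = 0 for all i): OK

Verdict: the first failing condition is dual_feasibility -> dual.

dual


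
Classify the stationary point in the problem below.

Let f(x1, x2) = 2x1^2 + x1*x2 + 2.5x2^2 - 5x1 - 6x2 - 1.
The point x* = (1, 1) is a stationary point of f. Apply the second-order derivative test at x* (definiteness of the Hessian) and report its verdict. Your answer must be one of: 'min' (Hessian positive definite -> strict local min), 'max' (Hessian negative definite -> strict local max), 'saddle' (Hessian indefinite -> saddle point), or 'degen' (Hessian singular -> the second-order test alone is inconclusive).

Compute the Hessian H = grad^2 f:
  H = [[4, 1], [1, 5]]
Verify stationarity: grad f(x*) = H x* + g = (0, 0).
Eigenvalues of H: 3.382, 5.618.
Both eigenvalues > 0, so H is positive definite -> x* is a strict local min.

min


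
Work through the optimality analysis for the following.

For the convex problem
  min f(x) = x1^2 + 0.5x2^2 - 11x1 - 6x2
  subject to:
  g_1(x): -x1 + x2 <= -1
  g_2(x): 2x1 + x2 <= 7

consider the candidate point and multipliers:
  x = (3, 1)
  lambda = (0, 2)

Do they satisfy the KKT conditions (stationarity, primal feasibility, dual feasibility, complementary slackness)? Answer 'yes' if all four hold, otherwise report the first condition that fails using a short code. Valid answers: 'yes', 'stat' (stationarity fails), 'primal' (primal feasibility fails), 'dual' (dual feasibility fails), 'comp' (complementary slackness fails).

Gradient of f: grad f(x) = Q x + c = (-5, -5)
Constraint values g_i(x) = a_i^T x - b_i:
  g_1((3, 1)) = -1
  g_2((3, 1)) = 0
Stationarity residual: grad f(x) + sum_i lambda_i a_i = (-1, -3)
  -> stationarity FAILS
Primal feasibility (all g_i <= 0): OK
Dual feasibility (all lambda_i >= 0): OK
Complementary slackness (lambda_i * g_i(x) = 0 for all i): OK

Verdict: the first failing condition is stationarity -> stat.

stat


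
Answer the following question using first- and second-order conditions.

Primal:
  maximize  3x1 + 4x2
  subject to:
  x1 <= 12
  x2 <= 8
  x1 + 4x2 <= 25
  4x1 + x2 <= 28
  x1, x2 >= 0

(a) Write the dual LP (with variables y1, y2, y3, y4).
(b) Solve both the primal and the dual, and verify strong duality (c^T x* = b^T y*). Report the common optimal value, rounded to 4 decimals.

The standard primal-dual pair for 'max c^T x s.t. A x <= b, x >= 0' is:
  Dual:  min b^T y  s.t.  A^T y >= c,  y >= 0.

So the dual LP is:
  minimize  12y1 + 8y2 + 25y3 + 28y4
  subject to:
    y1 + y3 + 4y4 >= 3
    y2 + 4y3 + y4 >= 4
    y1, y2, y3, y4 >= 0

Solving the primal: x* = (5.8, 4.8).
  primal value c^T x* = 36.6.
Solving the dual: y* = (0, 0, 0.8667, 0.5333).
  dual value b^T y* = 36.6.
Strong duality: c^T x* = b^T y*. Confirmed.

36.6


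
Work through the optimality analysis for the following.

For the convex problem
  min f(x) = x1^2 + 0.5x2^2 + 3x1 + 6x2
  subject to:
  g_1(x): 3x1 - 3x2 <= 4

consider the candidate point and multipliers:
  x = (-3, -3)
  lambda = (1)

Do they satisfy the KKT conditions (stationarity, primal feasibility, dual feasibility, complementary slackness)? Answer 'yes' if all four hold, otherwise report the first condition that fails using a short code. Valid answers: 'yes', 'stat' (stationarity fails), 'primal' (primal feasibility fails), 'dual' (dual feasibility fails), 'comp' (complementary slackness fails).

Gradient of f: grad f(x) = Q x + c = (-3, 3)
Constraint values g_i(x) = a_i^T x - b_i:
  g_1((-3, -3)) = -4
Stationarity residual: grad f(x) + sum_i lambda_i a_i = (0, 0)
  -> stationarity OK
Primal feasibility (all g_i <= 0): OK
Dual feasibility (all lambda_i >= 0): OK
Complementary slackness (lambda_i * g_i(x) = 0 for all i): FAILS

Verdict: the first failing condition is complementary_slackness -> comp.

comp


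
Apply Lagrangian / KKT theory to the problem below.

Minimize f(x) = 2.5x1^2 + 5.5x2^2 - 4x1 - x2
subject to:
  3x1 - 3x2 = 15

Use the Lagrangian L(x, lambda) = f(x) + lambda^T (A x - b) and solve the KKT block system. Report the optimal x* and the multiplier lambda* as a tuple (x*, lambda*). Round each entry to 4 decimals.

Form the Lagrangian:
  L(x, lambda) = (1/2) x^T Q x + c^T x + lambda^T (A x - b)
Stationarity (grad_x L = 0): Q x + c + A^T lambda = 0.
Primal feasibility: A x = b.

This gives the KKT block system:
  [ Q   A^T ] [ x     ]   [-c ]
  [ A    0  ] [ lambda ] = [ b ]

Solving the linear system:
  x*      = (3.75, -1.25)
  lambda* = (-4.9167)
  f(x*)   = 30

x* = (3.75, -1.25), lambda* = (-4.9167)


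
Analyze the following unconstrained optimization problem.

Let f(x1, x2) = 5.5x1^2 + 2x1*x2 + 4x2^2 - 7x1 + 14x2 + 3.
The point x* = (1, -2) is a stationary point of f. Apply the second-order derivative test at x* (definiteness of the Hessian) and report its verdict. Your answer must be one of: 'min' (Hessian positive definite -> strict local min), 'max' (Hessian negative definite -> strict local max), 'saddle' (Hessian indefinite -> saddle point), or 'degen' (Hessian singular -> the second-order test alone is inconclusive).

Compute the Hessian H = grad^2 f:
  H = [[11, 2], [2, 8]]
Verify stationarity: grad f(x*) = H x* + g = (0, 0).
Eigenvalues of H: 7, 12.
Both eigenvalues > 0, so H is positive definite -> x* is a strict local min.

min


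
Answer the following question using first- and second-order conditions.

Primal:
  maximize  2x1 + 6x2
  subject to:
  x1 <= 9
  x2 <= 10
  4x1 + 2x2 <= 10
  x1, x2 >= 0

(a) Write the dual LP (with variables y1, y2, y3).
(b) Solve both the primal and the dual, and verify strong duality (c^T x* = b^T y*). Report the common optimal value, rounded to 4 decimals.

The standard primal-dual pair for 'max c^T x s.t. A x <= b, x >= 0' is:
  Dual:  min b^T y  s.t.  A^T y >= c,  y >= 0.

So the dual LP is:
  minimize  9y1 + 10y2 + 10y3
  subject to:
    y1 + 4y3 >= 2
    y2 + 2y3 >= 6
    y1, y2, y3 >= 0

Solving the primal: x* = (0, 5).
  primal value c^T x* = 30.
Solving the dual: y* = (0, 0, 3).
  dual value b^T y* = 30.
Strong duality: c^T x* = b^T y*. Confirmed.

30


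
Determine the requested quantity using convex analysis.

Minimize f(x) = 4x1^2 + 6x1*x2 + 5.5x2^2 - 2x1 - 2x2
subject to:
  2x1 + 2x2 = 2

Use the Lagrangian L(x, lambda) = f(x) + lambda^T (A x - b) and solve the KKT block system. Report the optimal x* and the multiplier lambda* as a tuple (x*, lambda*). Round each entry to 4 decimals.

Form the Lagrangian:
  L(x, lambda) = (1/2) x^T Q x + c^T x + lambda^T (A x - b)
Stationarity (grad_x L = 0): Q x + c + A^T lambda = 0.
Primal feasibility: A x = b.

This gives the KKT block system:
  [ Q   A^T ] [ x     ]   [-c ]
  [ A    0  ] [ lambda ] = [ b ]

Solving the linear system:
  x*      = (0.7143, 0.2857)
  lambda* = (-2.7143)
  f(x*)   = 1.7143

x* = (0.7143, 0.2857), lambda* = (-2.7143)


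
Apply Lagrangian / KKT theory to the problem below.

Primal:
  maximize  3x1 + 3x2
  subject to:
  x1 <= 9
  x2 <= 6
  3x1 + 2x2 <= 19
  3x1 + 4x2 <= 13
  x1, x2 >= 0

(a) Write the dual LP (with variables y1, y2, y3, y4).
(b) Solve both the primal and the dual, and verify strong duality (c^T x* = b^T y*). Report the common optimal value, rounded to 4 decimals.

The standard primal-dual pair for 'max c^T x s.t. A x <= b, x >= 0' is:
  Dual:  min b^T y  s.t.  A^T y >= c,  y >= 0.

So the dual LP is:
  minimize  9y1 + 6y2 + 19y3 + 13y4
  subject to:
    y1 + 3y3 + 3y4 >= 3
    y2 + 2y3 + 4y4 >= 3
    y1, y2, y3, y4 >= 0

Solving the primal: x* = (4.3333, 0).
  primal value c^T x* = 13.
Solving the dual: y* = (0, 0, 0, 1).
  dual value b^T y* = 13.
Strong duality: c^T x* = b^T y*. Confirmed.

13


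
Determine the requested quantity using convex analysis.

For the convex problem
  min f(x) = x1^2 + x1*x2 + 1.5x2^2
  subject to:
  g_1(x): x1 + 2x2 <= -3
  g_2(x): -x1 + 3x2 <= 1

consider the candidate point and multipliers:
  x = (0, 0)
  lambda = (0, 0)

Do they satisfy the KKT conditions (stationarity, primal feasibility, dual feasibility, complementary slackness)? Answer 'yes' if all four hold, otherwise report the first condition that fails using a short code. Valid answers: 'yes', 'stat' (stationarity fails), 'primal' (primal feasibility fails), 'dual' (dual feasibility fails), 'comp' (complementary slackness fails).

Gradient of f: grad f(x) = Q x + c = (0, 0)
Constraint values g_i(x) = a_i^T x - b_i:
  g_1((0, 0)) = 3
  g_2((0, 0)) = -1
Stationarity residual: grad f(x) + sum_i lambda_i a_i = (0, 0)
  -> stationarity OK
Primal feasibility (all g_i <= 0): FAILS
Dual feasibility (all lambda_i >= 0): OK
Complementary slackness (lambda_i * g_i(x) = 0 for all i): OK

Verdict: the first failing condition is primal_feasibility -> primal.

primal


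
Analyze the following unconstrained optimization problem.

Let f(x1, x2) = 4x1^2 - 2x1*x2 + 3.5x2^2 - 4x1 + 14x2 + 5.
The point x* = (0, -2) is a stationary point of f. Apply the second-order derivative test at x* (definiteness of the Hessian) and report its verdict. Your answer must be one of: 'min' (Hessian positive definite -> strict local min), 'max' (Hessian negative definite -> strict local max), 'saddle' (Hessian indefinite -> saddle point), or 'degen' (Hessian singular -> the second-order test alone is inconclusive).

Compute the Hessian H = grad^2 f:
  H = [[8, -2], [-2, 7]]
Verify stationarity: grad f(x*) = H x* + g = (0, 0).
Eigenvalues of H: 5.4384, 9.5616.
Both eigenvalues > 0, so H is positive definite -> x* is a strict local min.

min


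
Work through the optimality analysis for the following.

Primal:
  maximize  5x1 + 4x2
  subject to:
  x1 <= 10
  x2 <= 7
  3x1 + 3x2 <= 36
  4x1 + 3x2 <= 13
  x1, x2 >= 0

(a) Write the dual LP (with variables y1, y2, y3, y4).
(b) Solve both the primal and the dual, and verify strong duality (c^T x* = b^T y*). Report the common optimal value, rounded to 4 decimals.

The standard primal-dual pair for 'max c^T x s.t. A x <= b, x >= 0' is:
  Dual:  min b^T y  s.t.  A^T y >= c,  y >= 0.

So the dual LP is:
  minimize  10y1 + 7y2 + 36y3 + 13y4
  subject to:
    y1 + 3y3 + 4y4 >= 5
    y2 + 3y3 + 3y4 >= 4
    y1, y2, y3, y4 >= 0

Solving the primal: x* = (0, 4.3333).
  primal value c^T x* = 17.3333.
Solving the dual: y* = (0, 0, 0, 1.3333).
  dual value b^T y* = 17.3333.
Strong duality: c^T x* = b^T y*. Confirmed.

17.3333


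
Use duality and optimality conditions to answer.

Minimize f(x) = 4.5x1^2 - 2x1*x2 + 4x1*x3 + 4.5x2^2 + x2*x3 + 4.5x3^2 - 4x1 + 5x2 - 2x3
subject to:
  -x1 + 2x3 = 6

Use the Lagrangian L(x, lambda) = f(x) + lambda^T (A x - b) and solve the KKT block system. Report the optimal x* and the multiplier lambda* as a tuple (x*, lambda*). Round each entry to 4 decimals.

Form the Lagrangian:
  L(x, lambda) = (1/2) x^T Q x + c^T x + lambda^T (A x - b)
Stationarity (grad_x L = 0): Q x + c + A^T lambda = 0.
Primal feasibility: A x = b.

This gives the KKT block system:
  [ Q   A^T ] [ x     ]   [-c ]
  [ A    0  ] [ lambda ] = [ b ]

Solving the linear system:
  x*      = (-1.4556, -1.1315, 2.2722)
  lambda* = (-5.7481)
  f(x*)   = 15.0546

x* = (-1.4556, -1.1315, 2.2722), lambda* = (-5.7481)


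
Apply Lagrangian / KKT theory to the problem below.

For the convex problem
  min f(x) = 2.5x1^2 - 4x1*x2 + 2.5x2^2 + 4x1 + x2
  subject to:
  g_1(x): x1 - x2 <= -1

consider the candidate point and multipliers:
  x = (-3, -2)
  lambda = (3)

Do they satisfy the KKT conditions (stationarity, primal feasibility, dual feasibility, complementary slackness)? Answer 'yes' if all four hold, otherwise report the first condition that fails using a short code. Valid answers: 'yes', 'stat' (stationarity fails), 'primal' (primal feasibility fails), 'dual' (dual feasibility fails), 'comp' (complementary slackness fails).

Gradient of f: grad f(x) = Q x + c = (-3, 3)
Constraint values g_i(x) = a_i^T x - b_i:
  g_1((-3, -2)) = 0
Stationarity residual: grad f(x) + sum_i lambda_i a_i = (0, 0)
  -> stationarity OK
Primal feasibility (all g_i <= 0): OK
Dual feasibility (all lambda_i >= 0): OK
Complementary slackness (lambda_i * g_i(x) = 0 for all i): OK

Verdict: yes, KKT holds.

yes


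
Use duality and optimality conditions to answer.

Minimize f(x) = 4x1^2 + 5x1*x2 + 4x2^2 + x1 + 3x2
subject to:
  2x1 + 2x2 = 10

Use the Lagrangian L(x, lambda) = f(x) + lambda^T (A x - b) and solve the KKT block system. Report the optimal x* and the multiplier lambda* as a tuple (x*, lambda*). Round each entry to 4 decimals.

Form the Lagrangian:
  L(x, lambda) = (1/2) x^T Q x + c^T x + lambda^T (A x - b)
Stationarity (grad_x L = 0): Q x + c + A^T lambda = 0.
Primal feasibility: A x = b.

This gives the KKT block system:
  [ Q   A^T ] [ x     ]   [-c ]
  [ A    0  ] [ lambda ] = [ b ]

Solving the linear system:
  x*      = (2.8333, 2.1667)
  lambda* = (-17.25)
  f(x*)   = 90.9167

x* = (2.8333, 2.1667), lambda* = (-17.25)


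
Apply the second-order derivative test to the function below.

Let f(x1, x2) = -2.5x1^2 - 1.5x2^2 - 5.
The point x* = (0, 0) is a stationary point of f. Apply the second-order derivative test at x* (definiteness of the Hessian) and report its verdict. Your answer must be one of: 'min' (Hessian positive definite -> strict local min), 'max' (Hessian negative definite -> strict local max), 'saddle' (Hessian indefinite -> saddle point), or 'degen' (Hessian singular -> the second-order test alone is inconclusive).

Compute the Hessian H = grad^2 f:
  H = [[-5, 0], [0, -3]]
Verify stationarity: grad f(x*) = H x* + g = (0, 0).
Eigenvalues of H: -5, -3.
Both eigenvalues < 0, so H is negative definite -> x* is a strict local max.

max


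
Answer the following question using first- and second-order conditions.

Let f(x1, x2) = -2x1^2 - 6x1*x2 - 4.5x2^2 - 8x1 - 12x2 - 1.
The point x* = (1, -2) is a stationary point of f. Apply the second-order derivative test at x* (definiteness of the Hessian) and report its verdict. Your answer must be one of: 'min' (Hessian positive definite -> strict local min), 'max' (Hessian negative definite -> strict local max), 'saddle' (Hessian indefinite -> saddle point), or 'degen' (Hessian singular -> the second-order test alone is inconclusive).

Compute the Hessian H = grad^2 f:
  H = [[-4, -6], [-6, -9]]
Verify stationarity: grad f(x*) = H x* + g = (0, 0).
Eigenvalues of H: -13, 0.
H has a zero eigenvalue (singular; negative semidefinite but not definite), so H is neither positive definite, negative definite, nor indefinite. The second-order test alone is inconclusive -> degen.
(Indeed, f is constant along the null direction of H through x*, so x* is not a strict local extremum.)

degen


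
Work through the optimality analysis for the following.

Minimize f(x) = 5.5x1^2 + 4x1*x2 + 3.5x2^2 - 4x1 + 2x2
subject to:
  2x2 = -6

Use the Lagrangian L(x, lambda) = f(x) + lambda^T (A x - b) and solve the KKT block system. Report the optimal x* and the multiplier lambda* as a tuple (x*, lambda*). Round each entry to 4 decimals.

Form the Lagrangian:
  L(x, lambda) = (1/2) x^T Q x + c^T x + lambda^T (A x - b)
Stationarity (grad_x L = 0): Q x + c + A^T lambda = 0.
Primal feasibility: A x = b.

This gives the KKT block system:
  [ Q   A^T ] [ x     ]   [-c ]
  [ A    0  ] [ lambda ] = [ b ]

Solving the linear system:
  x*      = (1.4545, -3)
  lambda* = (6.5909)
  f(x*)   = 13.8636

x* = (1.4545, -3), lambda* = (6.5909)


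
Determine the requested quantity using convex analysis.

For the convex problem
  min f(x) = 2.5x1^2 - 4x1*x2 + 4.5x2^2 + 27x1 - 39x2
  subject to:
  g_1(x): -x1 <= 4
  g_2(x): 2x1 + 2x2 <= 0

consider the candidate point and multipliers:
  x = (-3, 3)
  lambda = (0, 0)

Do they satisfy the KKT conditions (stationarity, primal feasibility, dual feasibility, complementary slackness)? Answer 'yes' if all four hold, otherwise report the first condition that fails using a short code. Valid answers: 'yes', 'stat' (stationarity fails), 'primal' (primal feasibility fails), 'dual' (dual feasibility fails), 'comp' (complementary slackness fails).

Gradient of f: grad f(x) = Q x + c = (0, 0)
Constraint values g_i(x) = a_i^T x - b_i:
  g_1((-3, 3)) = -1
  g_2((-3, 3)) = 0
Stationarity residual: grad f(x) + sum_i lambda_i a_i = (0, 0)
  -> stationarity OK
Primal feasibility (all g_i <= 0): OK
Dual feasibility (all lambda_i >= 0): OK
Complementary slackness (lambda_i * g_i(x) = 0 for all i): OK

Verdict: yes, KKT holds.

yes


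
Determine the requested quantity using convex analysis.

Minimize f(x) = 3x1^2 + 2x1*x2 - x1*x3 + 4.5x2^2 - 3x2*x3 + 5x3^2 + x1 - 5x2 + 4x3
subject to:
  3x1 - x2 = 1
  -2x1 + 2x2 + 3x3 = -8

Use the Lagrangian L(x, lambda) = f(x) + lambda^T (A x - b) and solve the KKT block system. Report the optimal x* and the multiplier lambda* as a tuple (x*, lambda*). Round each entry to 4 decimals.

Form the Lagrangian:
  L(x, lambda) = (1/2) x^T Q x + c^T x + lambda^T (A x - b)
Stationarity (grad_x L = 0): Q x + c + A^T lambda = 0.
Primal feasibility: A x = b.

This gives the KKT block system:
  [ Q   A^T ] [ x     ]   [-c ]
  [ A    0  ] [ lambda ] = [ b ]

Solving the linear system:
  x*      = (0.0395, -0.8815, -2.0527)
  lambda* = (2.5848, 4.6406)
  f(x*)   = 15.3881

x* = (0.0395, -0.8815, -2.0527), lambda* = (2.5848, 4.6406)


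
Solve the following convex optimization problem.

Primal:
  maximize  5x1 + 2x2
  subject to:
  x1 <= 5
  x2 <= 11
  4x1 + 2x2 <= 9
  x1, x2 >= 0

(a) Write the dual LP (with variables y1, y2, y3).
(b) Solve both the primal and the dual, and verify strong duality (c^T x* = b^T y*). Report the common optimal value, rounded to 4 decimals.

The standard primal-dual pair for 'max c^T x s.t. A x <= b, x >= 0' is:
  Dual:  min b^T y  s.t.  A^T y >= c,  y >= 0.

So the dual LP is:
  minimize  5y1 + 11y2 + 9y3
  subject to:
    y1 + 4y3 >= 5
    y2 + 2y3 >= 2
    y1, y2, y3 >= 0

Solving the primal: x* = (2.25, 0).
  primal value c^T x* = 11.25.
Solving the dual: y* = (0, 0, 1.25).
  dual value b^T y* = 11.25.
Strong duality: c^T x* = b^T y*. Confirmed.

11.25


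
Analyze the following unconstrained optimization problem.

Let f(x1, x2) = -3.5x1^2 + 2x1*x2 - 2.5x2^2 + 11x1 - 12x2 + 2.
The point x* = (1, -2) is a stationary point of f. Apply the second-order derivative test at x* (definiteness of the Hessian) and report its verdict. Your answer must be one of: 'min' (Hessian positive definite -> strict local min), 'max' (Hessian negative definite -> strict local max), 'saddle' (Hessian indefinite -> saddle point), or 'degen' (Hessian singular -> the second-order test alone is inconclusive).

Compute the Hessian H = grad^2 f:
  H = [[-7, 2], [2, -5]]
Verify stationarity: grad f(x*) = H x* + g = (0, 0).
Eigenvalues of H: -8.2361, -3.7639.
Both eigenvalues < 0, so H is negative definite -> x* is a strict local max.

max


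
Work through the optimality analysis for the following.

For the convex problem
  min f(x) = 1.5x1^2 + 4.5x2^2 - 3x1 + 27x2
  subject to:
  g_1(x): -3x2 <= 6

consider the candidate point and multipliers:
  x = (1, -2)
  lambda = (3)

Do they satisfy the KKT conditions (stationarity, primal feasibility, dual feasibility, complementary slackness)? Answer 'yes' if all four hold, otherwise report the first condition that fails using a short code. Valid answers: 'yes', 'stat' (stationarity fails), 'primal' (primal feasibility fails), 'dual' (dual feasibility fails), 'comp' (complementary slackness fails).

Gradient of f: grad f(x) = Q x + c = (0, 9)
Constraint values g_i(x) = a_i^T x - b_i:
  g_1((1, -2)) = 0
Stationarity residual: grad f(x) + sum_i lambda_i a_i = (0, 0)
  -> stationarity OK
Primal feasibility (all g_i <= 0): OK
Dual feasibility (all lambda_i >= 0): OK
Complementary slackness (lambda_i * g_i(x) = 0 for all i): OK

Verdict: yes, KKT holds.

yes


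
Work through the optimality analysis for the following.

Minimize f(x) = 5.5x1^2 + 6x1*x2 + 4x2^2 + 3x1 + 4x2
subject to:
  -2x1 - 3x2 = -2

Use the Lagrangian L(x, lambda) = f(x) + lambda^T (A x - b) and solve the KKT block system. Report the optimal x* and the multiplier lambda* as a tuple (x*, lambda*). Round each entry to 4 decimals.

Form the Lagrangian:
  L(x, lambda) = (1/2) x^T Q x + c^T x + lambda^T (A x - b)
Stationarity (grad_x L = 0): Q x + c + A^T lambda = 0.
Primal feasibility: A x = b.

This gives the KKT block system:
  [ Q   A^T ] [ x     ]   [-c ]
  [ A    0  ] [ lambda ] = [ b ]

Solving the linear system:
  x*      = (-0.1186, 0.7458)
  lambda* = (3.0847)
  f(x*)   = 4.3983

x* = (-0.1186, 0.7458), lambda* = (3.0847)


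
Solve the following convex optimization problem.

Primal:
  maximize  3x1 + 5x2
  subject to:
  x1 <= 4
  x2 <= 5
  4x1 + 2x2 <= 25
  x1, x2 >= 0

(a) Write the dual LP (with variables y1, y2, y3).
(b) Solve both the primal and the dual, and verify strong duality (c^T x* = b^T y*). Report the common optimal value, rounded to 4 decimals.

The standard primal-dual pair for 'max c^T x s.t. A x <= b, x >= 0' is:
  Dual:  min b^T y  s.t.  A^T y >= c,  y >= 0.

So the dual LP is:
  minimize  4y1 + 5y2 + 25y3
  subject to:
    y1 + 4y3 >= 3
    y2 + 2y3 >= 5
    y1, y2, y3 >= 0

Solving the primal: x* = (3.75, 5).
  primal value c^T x* = 36.25.
Solving the dual: y* = (0, 3.5, 0.75).
  dual value b^T y* = 36.25.
Strong duality: c^T x* = b^T y*. Confirmed.

36.25


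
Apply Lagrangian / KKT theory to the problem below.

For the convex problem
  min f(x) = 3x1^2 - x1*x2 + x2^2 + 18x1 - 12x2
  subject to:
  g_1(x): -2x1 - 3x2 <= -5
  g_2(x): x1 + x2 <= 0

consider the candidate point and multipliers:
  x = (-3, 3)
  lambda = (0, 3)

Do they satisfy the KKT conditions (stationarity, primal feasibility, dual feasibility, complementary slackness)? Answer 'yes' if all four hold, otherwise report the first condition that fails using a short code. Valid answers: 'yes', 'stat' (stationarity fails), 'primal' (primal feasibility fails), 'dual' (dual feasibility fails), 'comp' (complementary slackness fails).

Gradient of f: grad f(x) = Q x + c = (-3, -3)
Constraint values g_i(x) = a_i^T x - b_i:
  g_1((-3, 3)) = 2
  g_2((-3, 3)) = 0
Stationarity residual: grad f(x) + sum_i lambda_i a_i = (0, 0)
  -> stationarity OK
Primal feasibility (all g_i <= 0): FAILS
Dual feasibility (all lambda_i >= 0): OK
Complementary slackness (lambda_i * g_i(x) = 0 for all i): OK

Verdict: the first failing condition is primal_feasibility -> primal.

primal


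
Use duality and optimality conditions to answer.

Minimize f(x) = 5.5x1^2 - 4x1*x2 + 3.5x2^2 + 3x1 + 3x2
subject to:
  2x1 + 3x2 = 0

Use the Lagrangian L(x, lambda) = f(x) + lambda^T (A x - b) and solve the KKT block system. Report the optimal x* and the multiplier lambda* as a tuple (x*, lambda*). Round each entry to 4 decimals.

Form the Lagrangian:
  L(x, lambda) = (1/2) x^T Q x + c^T x + lambda^T (A x - b)
Stationarity (grad_x L = 0): Q x + c + A^T lambda = 0.
Primal feasibility: A x = b.

This gives the KKT block system:
  [ Q   A^T ] [ x     ]   [-c ]
  [ A    0  ] [ lambda ] = [ b ]

Solving the linear system:
  x*      = (-0.0514, 0.0343)
  lambda* = (-1.1486)
  f(x*)   = -0.0257

x* = (-0.0514, 0.0343), lambda* = (-1.1486)


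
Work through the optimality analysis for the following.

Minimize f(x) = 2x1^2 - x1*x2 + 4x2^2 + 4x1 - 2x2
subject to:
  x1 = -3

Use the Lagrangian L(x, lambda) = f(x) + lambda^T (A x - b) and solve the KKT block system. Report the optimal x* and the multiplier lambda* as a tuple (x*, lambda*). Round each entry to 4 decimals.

Form the Lagrangian:
  L(x, lambda) = (1/2) x^T Q x + c^T x + lambda^T (A x - b)
Stationarity (grad_x L = 0): Q x + c + A^T lambda = 0.
Primal feasibility: A x = b.

This gives the KKT block system:
  [ Q   A^T ] [ x     ]   [-c ]
  [ A    0  ] [ lambda ] = [ b ]

Solving the linear system:
  x*      = (-3, -0.125)
  lambda* = (7.875)
  f(x*)   = 5.9375

x* = (-3, -0.125), lambda* = (7.875)


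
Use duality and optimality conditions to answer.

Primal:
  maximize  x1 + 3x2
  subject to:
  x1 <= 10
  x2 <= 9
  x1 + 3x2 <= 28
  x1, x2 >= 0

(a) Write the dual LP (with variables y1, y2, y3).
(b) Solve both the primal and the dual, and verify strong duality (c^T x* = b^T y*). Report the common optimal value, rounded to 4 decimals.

The standard primal-dual pair for 'max c^T x s.t. A x <= b, x >= 0' is:
  Dual:  min b^T y  s.t.  A^T y >= c,  y >= 0.

So the dual LP is:
  minimize  10y1 + 9y2 + 28y3
  subject to:
    y1 + y3 >= 1
    y2 + 3y3 >= 3
    y1, y2, y3 >= 0

Solving the primal: x* = (1, 9).
  primal value c^T x* = 28.
Solving the dual: y* = (0, 0, 1).
  dual value b^T y* = 28.
Strong duality: c^T x* = b^T y*. Confirmed.

28


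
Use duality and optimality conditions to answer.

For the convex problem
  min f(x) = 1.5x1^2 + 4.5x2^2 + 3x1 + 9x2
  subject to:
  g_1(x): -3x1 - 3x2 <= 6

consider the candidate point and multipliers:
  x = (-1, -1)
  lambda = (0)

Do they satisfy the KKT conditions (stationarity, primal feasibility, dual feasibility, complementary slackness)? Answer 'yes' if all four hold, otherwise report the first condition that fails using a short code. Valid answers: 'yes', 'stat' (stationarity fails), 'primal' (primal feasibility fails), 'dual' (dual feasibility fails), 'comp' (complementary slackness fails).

Gradient of f: grad f(x) = Q x + c = (0, 0)
Constraint values g_i(x) = a_i^T x - b_i:
  g_1((-1, -1)) = 0
Stationarity residual: grad f(x) + sum_i lambda_i a_i = (0, 0)
  -> stationarity OK
Primal feasibility (all g_i <= 0): OK
Dual feasibility (all lambda_i >= 0): OK
Complementary slackness (lambda_i * g_i(x) = 0 for all i): OK

Verdict: yes, KKT holds.

yes


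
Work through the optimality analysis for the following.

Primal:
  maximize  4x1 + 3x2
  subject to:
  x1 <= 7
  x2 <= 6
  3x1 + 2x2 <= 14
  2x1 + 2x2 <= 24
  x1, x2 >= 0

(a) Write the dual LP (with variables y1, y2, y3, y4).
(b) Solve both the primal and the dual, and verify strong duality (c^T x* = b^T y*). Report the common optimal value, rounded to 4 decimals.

The standard primal-dual pair for 'max c^T x s.t. A x <= b, x >= 0' is:
  Dual:  min b^T y  s.t.  A^T y >= c,  y >= 0.

So the dual LP is:
  minimize  7y1 + 6y2 + 14y3 + 24y4
  subject to:
    y1 + 3y3 + 2y4 >= 4
    y2 + 2y3 + 2y4 >= 3
    y1, y2, y3, y4 >= 0

Solving the primal: x* = (0.6667, 6).
  primal value c^T x* = 20.6667.
Solving the dual: y* = (0, 0.3333, 1.3333, 0).
  dual value b^T y* = 20.6667.
Strong duality: c^T x* = b^T y*. Confirmed.

20.6667
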